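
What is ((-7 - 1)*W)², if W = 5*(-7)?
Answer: 78400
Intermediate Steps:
W = -35
((-7 - 1)*W)² = ((-7 - 1)*(-35))² = (-8*(-35))² = 280² = 78400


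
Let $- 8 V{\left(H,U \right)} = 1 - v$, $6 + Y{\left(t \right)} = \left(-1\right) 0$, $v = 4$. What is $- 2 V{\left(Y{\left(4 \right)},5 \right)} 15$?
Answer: $- \frac{45}{4} \approx -11.25$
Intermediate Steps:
$Y{\left(t \right)} = -6$ ($Y{\left(t \right)} = -6 - 0 = -6 + 0 = -6$)
$V{\left(H,U \right)} = \frac{3}{8}$ ($V{\left(H,U \right)} = - \frac{1 - 4}{8} = \left(- \frac{1}{8}\right) \left(-3\right) = \frac{3}{8}$)
$- 2 V{\left(Y{\left(4 \right)},5 \right)} 15 = \left(-2\right) \frac{3}{8} \cdot 15 = \left(- \frac{3}{4}\right) 15 = - \frac{45}{4}$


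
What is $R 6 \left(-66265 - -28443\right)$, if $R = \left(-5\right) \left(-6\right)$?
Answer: $-6807960$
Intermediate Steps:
$R = 30$
$R 6 \left(-66265 - -28443\right) = 30 \cdot 6 \left(-66265 - -28443\right) = 180 \left(-66265 + 28443\right) = 180 \left(-37822\right) = -6807960$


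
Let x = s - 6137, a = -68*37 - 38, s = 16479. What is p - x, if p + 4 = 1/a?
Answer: -26423685/2554 ≈ -10346.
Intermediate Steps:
a = -2554 (a = -2516 - 38 = -2554)
x = 10342 (x = 16479 - 6137 = 10342)
p = -10217/2554 (p = -4 + 1/(-2554) = -4 - 1/2554 = -10217/2554 ≈ -4.0004)
p - x = -10217/2554 - 1*10342 = -10217/2554 - 10342 = -26423685/2554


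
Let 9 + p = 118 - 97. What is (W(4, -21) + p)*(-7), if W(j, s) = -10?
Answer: -14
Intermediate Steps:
p = 12 (p = -9 + (118 - 97) = -9 + 21 = 12)
(W(4, -21) + p)*(-7) = (-10 + 12)*(-7) = 2*(-7) = -14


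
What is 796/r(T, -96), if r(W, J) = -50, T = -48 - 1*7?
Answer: -398/25 ≈ -15.920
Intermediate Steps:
T = -55 (T = -48 - 7 = -55)
796/r(T, -96) = 796/(-50) = 796*(-1/50) = -398/25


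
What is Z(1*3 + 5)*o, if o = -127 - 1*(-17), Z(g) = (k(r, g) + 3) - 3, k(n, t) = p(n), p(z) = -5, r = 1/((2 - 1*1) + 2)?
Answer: 550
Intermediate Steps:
r = ⅓ (r = 1/((2 - 1) + 2) = 1/(1 + 2) = 1/3 = ⅓ ≈ 0.33333)
k(n, t) = -5
Z(g) = -5 (Z(g) = (-5 + 3) - 3 = -2 - 3 = -5)
o = -110 (o = -127 + 17 = -110)
Z(1*3 + 5)*o = -5*(-110) = 550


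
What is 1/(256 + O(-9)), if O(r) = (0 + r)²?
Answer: 1/337 ≈ 0.0029674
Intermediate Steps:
O(r) = r²
1/(256 + O(-9)) = 1/(256 + (-9)²) = 1/(256 + 81) = 1/337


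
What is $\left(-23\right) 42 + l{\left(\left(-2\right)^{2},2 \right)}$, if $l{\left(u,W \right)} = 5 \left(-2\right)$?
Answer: $-976$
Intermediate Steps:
$l{\left(u,W \right)} = -10$
$\left(-23\right) 42 + l{\left(\left(-2\right)^{2},2 \right)} = \left(-23\right) 42 - 10 = -966 - 10 = -976$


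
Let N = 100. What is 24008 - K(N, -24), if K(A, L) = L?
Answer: 24032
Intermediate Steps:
24008 - K(N, -24) = 24008 - 1*(-24) = 24008 + 24 = 24032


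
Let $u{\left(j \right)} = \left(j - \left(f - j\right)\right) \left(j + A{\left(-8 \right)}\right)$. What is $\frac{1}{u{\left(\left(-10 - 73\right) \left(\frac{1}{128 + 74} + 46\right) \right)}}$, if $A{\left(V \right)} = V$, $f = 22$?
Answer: $\frac{20402}{597896912835} \approx 3.4123 \cdot 10^{-8}$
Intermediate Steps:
$u{\left(j \right)} = \left(-22 + 2 j\right) \left(-8 + j\right)$ ($u{\left(j \right)} = \left(j + \left(j - 22\right)\right) \left(j - 8\right) = \left(j + \left(j - 22\right)\right) \left(-8 + j\right) = \left(j + \left(-22 + j\right)\right) \left(-8 + j\right) = \left(-22 + 2 j\right) \left(-8 + j\right)$)
$\frac{1}{u{\left(\left(-10 - 73\right) \left(\frac{1}{128 + 74} + 46\right) \right)}} = \frac{1}{176 - 38 \left(-10 - 73\right) \left(\frac{1}{128 + 74} + 46\right) + 2 \left(\left(-10 - 73\right) \left(\frac{1}{128 + 74} + 46\right)\right)^{2}} = \frac{1}{176 - 38 \left(- 83 \left(\frac{1}{202} + 46\right)\right) + 2 \left(- 83 \left(\frac{1}{202} + 46\right)\right)^{2}} = \frac{1}{176 - 38 \left(\left(-83\right) \frac{9293}{202}\right) + 2 \left(\left(-83\right) \frac{9293}{202}\right)^{2}} = \frac{1}{176 - - \frac{14655061}{101} + 2 \left(- \frac{771319}{202}\right)^{2}} = \frac{1}{176 + \frac{14655061}{101} + 2 \cdot \frac{594932999761}{40804}} = \frac{1}{176 + \frac{14655061}{101} + \frac{594932999761}{20402}} = \frac{1}{\frac{597896912835}{20402}} = \frac{20402}{597896912835}$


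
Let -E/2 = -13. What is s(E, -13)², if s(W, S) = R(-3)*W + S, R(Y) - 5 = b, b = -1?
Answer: 8281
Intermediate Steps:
E = 26 (E = -2*(-13) = 26)
R(Y) = 4 (R(Y) = 5 - 1 = 4)
s(W, S) = S + 4*W (s(W, S) = 4*W + S = S + 4*W)
s(E, -13)² = (-13 + 4*26)² = (-13 + 104)² = 91² = 8281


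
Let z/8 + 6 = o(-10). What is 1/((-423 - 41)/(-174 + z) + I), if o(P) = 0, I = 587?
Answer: 111/65389 ≈ 0.0016975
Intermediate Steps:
z = -48 (z = -48 + 8*0 = -48 + 0 = -48)
1/((-423 - 41)/(-174 + z) + I) = 1/((-423 - 41)/(-174 - 48) + 587) = 1/(-464/(-222) + 587) = 1/(-464*(-1/222) + 587) = 1/(232/111 + 587) = 1/(65389/111) = 111/65389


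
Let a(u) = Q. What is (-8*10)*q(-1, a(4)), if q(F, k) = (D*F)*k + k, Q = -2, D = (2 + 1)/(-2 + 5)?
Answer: 0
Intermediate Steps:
D = 1 (D = 3/3 = 3*(⅓) = 1)
a(u) = -2
q(F, k) = k + F*k (q(F, k) = (1*F)*k + k = F*k + k = k + F*k)
(-8*10)*q(-1, a(4)) = (-8*10)*(-2*(1 - 1)) = -(-160)*0 = -80*0 = 0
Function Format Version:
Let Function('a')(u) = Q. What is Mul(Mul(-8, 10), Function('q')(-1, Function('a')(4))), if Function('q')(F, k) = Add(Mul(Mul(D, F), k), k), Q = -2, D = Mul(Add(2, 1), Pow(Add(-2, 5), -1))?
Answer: 0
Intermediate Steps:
D = 1 (D = Mul(3, Pow(3, -1)) = Mul(3, Rational(1, 3)) = 1)
Function('a')(u) = -2
Function('q')(F, k) = Add(k, Mul(F, k)) (Function('q')(F, k) = Add(Mul(Mul(1, F), k), k) = Add(Mul(F, k), k) = Add(k, Mul(F, k)))
Mul(Mul(-8, 10), Function('q')(-1, Function('a')(4))) = Mul(Mul(-8, 10), Mul(-2, Add(1, -1))) = Mul(-80, Mul(-2, 0)) = Mul(-80, 0) = 0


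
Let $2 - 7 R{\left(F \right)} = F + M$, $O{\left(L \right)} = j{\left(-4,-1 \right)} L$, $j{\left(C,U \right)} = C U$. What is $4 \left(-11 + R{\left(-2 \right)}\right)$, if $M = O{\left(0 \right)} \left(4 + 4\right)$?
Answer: $- \frac{292}{7} \approx -41.714$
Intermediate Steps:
$O{\left(L \right)} = 4 L$ ($O{\left(L \right)} = \left(-4\right) \left(-1\right) L = 4 L$)
$M = 0$ ($M = 4 \cdot 0 \left(4 + 4\right) = 0 \cdot 8 = 0$)
$R{\left(F \right)} = \frac{2}{7} - \frac{F}{7}$ ($R{\left(F \right)} = \frac{2}{7} - \frac{F + 0}{7} = \frac{2}{7} - \frac{F}{7}$)
$4 \left(-11 + R{\left(-2 \right)}\right) = 4 \left(-11 + \left(\frac{2}{7} - - \frac{2}{7}\right)\right) = 4 \left(-11 + \left(\frac{2}{7} + \frac{2}{7}\right)\right) = 4 \left(-11 + \frac{4}{7}\right) = 4 \left(- \frac{73}{7}\right) = - \frac{292}{7}$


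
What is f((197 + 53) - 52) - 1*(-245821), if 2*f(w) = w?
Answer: 245920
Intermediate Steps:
f(w) = w/2
f((197 + 53) - 52) - 1*(-245821) = ((197 + 53) - 52)/2 - 1*(-245821) = (250 - 52)/2 + 245821 = (½)*198 + 245821 = 99 + 245821 = 245920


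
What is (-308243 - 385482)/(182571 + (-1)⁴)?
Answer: -693725/182572 ≈ -3.7997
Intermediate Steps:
(-308243 - 385482)/(182571 + (-1)⁴) = -693725/(182571 + 1) = -693725/182572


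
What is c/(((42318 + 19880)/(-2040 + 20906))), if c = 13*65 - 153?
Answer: 6527636/31099 ≈ 209.90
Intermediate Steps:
c = 692 (c = 845 - 153 = 692)
c/(((42318 + 19880)/(-2040 + 20906))) = 692/(((42318 + 19880)/(-2040 + 20906))) = 692/((62198/18866)) = 692/((62198*(1/18866))) = 692/(31099/9433) = 692*(9433/31099) = 6527636/31099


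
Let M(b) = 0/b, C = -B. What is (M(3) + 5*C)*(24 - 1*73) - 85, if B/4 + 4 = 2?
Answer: -2045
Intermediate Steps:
B = -8 (B = -16 + 4*2 = -16 + 8 = -8)
C = 8 (C = -1*(-8) = 8)
M(b) = 0
(M(3) + 5*C)*(24 - 1*73) - 85 = (0 + 5*8)*(24 - 1*73) - 85 = (0 + 40)*(24 - 73) - 85 = 40*(-49) - 85 = -1960 - 85 = -2045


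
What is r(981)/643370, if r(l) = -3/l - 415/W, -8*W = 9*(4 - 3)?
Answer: 361877/631145970 ≈ 0.00057337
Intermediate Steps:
W = -9/8 (W = -9*(4 - 3)/8 = -9/8 ≈ -1.1250)
r(l) = 3320/9 - 3/l (r(l) = -3/l - 415/(-9/8) = -3/l - 415*(-8/9) = -3/l + 3320/9 = 3320/9 - 3/l)
r(981)/643370 = (3320/9 - 3/981)/643370 = (3320/9 - 3*1/981)*(1/643370) = (3320/9 - 1/327)*(1/643370) = (361877/981)*(1/643370) = 361877/631145970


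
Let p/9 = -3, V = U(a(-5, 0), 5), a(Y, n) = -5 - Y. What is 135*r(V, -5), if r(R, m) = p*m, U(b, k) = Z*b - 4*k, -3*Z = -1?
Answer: 18225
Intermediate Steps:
Z = 1/3 (Z = -1/3*(-1) = 1/3 ≈ 0.33333)
U(b, k) = -4*k + b/3 (U(b, k) = b/3 - 4*k = -4*k + b/3)
V = -20 (V = -4*5 + (-5 - 1*(-5))/3 = -20 + (-5 + 5)/3 = -20 + (1/3)*0 = -20 + 0 = -20)
p = -27 (p = 9*(-3) = -27)
r(R, m) = -27*m
135*r(V, -5) = 135*(-27*(-5)) = 135*135 = 18225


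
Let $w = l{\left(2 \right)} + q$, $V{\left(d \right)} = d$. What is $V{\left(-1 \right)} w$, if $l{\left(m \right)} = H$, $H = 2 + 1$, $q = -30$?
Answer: $27$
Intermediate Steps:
$H = 3$
$l{\left(m \right)} = 3$
$w = -27$ ($w = 3 - 30 = -27$)
$V{\left(-1 \right)} w = \left(-1\right) \left(-27\right) = 27$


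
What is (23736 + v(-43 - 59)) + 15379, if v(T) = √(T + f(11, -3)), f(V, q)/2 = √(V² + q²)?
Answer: 39115 + √(-102 + 2*√130) ≈ 39115.0 + 8.8992*I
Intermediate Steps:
f(V, q) = 2*√(V² + q²)
v(T) = √(T + 2*√130) (v(T) = √(T + 2*√(11² + (-3)²)) = √(T + 2*√(121 + 9)) = √(T + 2*√130))
(23736 + v(-43 - 59)) + 15379 = (23736 + √((-43 - 59) + 2*√130)) + 15379 = (23736 + √(-102 + 2*√130)) + 15379 = 39115 + √(-102 + 2*√130)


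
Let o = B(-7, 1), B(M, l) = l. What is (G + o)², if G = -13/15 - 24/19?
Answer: 103684/81225 ≈ 1.2765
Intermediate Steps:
o = 1
G = -607/285 (G = -13*1/15 - 24*1/19 = -13/15 - 24/19 = -607/285 ≈ -2.1298)
(G + o)² = (-607/285 + 1)² = (-322/285)² = 103684/81225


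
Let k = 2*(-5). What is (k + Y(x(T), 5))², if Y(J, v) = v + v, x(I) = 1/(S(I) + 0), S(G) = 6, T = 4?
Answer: 0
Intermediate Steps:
x(I) = ⅙ (x(I) = 1/(6 + 0) = 1/6 = ⅙)
Y(J, v) = 2*v
k = -10
(k + Y(x(T), 5))² = (-10 + 2*5)² = (-10 + 10)² = 0² = 0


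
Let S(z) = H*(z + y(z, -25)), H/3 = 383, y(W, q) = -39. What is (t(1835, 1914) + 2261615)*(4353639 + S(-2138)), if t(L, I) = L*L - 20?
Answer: 10426071906120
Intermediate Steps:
H = 1149 (H = 3*383 = 1149)
S(z) = -44811 + 1149*z (S(z) = 1149*(z - 39) = 1149*(-39 + z) = -44811 + 1149*z)
t(L, I) = -20 + L**2 (t(L, I) = L**2 - 20 = -20 + L**2)
(t(1835, 1914) + 2261615)*(4353639 + S(-2138)) = ((-20 + 1835**2) + 2261615)*(4353639 + (-44811 + 1149*(-2138))) = ((-20 + 3367225) + 2261615)*(4353639 + (-44811 - 2456562)) = (3367205 + 2261615)*(4353639 - 2501373) = 5628820*1852266 = 10426071906120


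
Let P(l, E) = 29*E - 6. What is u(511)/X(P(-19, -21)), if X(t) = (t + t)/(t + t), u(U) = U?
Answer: 511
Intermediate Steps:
P(l, E) = -6 + 29*E
X(t) = 1 (X(t) = (2*t)/((2*t)) = (2*t)*(1/(2*t)) = 1)
u(511)/X(P(-19, -21)) = 511/1 = 511*1 = 511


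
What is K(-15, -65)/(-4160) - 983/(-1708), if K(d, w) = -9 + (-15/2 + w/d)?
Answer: 6165091/10657920 ≈ 0.57845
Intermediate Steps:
K(d, w) = -33/2 + w/d (K(d, w) = -9 + (-15*½ + w/d) = -9 + (-15/2 + w/d) = -33/2 + w/d)
K(-15, -65)/(-4160) - 983/(-1708) = (-33/2 - 65/(-15))/(-4160) - 983/(-1708) = (-33/2 - 65*(-1/15))*(-1/4160) - 983*(-1/1708) = (-33/2 + 13/3)*(-1/4160) + 983/1708 = -73/6*(-1/4160) + 983/1708 = 73/24960 + 983/1708 = 6165091/10657920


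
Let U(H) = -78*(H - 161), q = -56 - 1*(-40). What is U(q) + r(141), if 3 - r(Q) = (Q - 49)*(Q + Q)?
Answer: -12135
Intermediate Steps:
r(Q) = 3 - 2*Q*(-49 + Q) (r(Q) = 3 - (Q - 49)*(Q + Q) = 3 - (-49 + Q)*2*Q = 3 - 2*Q*(-49 + Q))
q = -16 (q = -56 + 40 = -16)
U(H) = 12558 - 78*H (U(H) = -78*(-161 + H) = 12558 - 78*H)
U(q) + r(141) = (12558 - 78*(-16)) + (3 - 2*141² + 98*141) = (12558 + 1248) + (3 - 2*19881 + 13818) = 13806 + (3 - 39762 + 13818) = 13806 - 25941 = -12135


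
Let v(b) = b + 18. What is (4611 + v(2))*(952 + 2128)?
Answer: 14263480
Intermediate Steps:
v(b) = 18 + b
(4611 + v(2))*(952 + 2128) = (4611 + (18 + 2))*(952 + 2128) = (4611 + 20)*3080 = 4631*3080 = 14263480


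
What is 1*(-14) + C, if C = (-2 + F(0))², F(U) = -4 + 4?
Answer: -10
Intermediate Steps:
F(U) = 0
C = 4 (C = (-2 + 0)² = (-2)² = 4)
1*(-14) + C = 1*(-14) + 4 = -14 + 4 = -10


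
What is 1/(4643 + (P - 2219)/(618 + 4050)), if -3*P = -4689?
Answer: 1167/5418217 ≈ 0.00021538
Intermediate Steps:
P = 1563 (P = -⅓*(-4689) = 1563)
1/(4643 + (P - 2219)/(618 + 4050)) = 1/(4643 + (1563 - 2219)/(618 + 4050)) = 1/(4643 - 656/4668) = 1/(4643 - 656*1/4668) = 1/(4643 - 164/1167) = 1/(5418217/1167) = 1167/5418217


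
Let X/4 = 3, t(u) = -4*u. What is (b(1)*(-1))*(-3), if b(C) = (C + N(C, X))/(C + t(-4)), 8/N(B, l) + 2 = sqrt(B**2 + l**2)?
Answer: 157/799 + 8*sqrt(145)/799 ≈ 0.31706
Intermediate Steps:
X = 12 (X = 4*3 = 12)
N(B, l) = 8/(-2 + sqrt(B**2 + l**2))
b(C) = (C + 8/(-2 + sqrt(144 + C**2)))/(16 + C) (b(C) = (C + 8/(-2 + sqrt(C**2 + 12**2)))/(C - 4*(-4)) = (C + 8/(-2 + sqrt(C**2 + 144)))/(C + 16) = (C + 8/(-2 + sqrt(144 + C**2)))/(16 + C))
(b(1)*(-1))*(-3) = (((8 + 1*(-2 + sqrt(144 + 1**2)))/((-2 + sqrt(144 + 1**2))*(16 + 1)))*(-1))*(-3) = (((8 + 1*(-2 + sqrt(144 + 1)))/(-2 + sqrt(144 + 1)*17))*(-1))*(-3) = (((1/17)*(8 + 1*(-2 + sqrt(145)))/(-2 + sqrt(145)))*(-1))*(-3) = (((1/17)*(8 + (-2 + sqrt(145)))/(-2 + sqrt(145)))*(-1))*(-3) = (((1/17)*(6 + sqrt(145))/(-2 + sqrt(145)))*(-1))*(-3) = (((6 + sqrt(145))/(17*(-2 + sqrt(145))))*(-1))*(-3) = -(6 + sqrt(145))/(17*(-2 + sqrt(145)))*(-3) = 3*(6 + sqrt(145))/(17*(-2 + sqrt(145)))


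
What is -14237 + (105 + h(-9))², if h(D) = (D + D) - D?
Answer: -5021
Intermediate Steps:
h(D) = D (h(D) = 2*D - D = D)
-14237 + (105 + h(-9))² = -14237 + (105 - 9)² = -14237 + 96² = -14237 + 9216 = -5021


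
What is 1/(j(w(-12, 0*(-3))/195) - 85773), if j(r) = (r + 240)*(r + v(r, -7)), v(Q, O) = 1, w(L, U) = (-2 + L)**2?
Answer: -38025/3243142889 ≈ -1.1725e-5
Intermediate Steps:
j(r) = (1 + r)*(240 + r) (j(r) = (r + 240)*(r + 1) = (240 + r)*(1 + r) = (1 + r)*(240 + r))
1/(j(w(-12, 0*(-3))/195) - 85773) = 1/((240 + ((-2 - 12)**2/195)**2 + 241*((-2 - 12)**2/195)) - 85773) = 1/((240 + ((-14)**2*(1/195))**2 + 241*((-14)**2*(1/195))) - 85773) = 1/((240 + (196*(1/195))**2 + 241*(196*(1/195))) - 85773) = 1/((240 + (196/195)**2 + 241*(196/195)) - 85773) = 1/((240 + 38416/38025 + 47236/195) - 85773) = 1/(18375436/38025 - 85773) = 1/(-3243142889/38025) = -38025/3243142889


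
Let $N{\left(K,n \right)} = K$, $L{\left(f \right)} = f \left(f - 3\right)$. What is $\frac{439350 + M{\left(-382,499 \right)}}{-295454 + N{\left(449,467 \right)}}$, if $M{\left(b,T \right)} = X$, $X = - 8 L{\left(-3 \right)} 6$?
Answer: $- \frac{146162}{98335} \approx -1.4864$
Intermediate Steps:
$L{\left(f \right)} = f \left(-3 + f\right)$
$X = -864$ ($X = - 8 \left(- 3 \left(-3 - 3\right)\right) 6 = - 8 \left(\left(-3\right) \left(-6\right)\right) 6 = \left(-8\right) 18 \cdot 6 = \left(-144\right) 6 = -864$)
$M{\left(b,T \right)} = -864$
$\frac{439350 + M{\left(-382,499 \right)}}{-295454 + N{\left(449,467 \right)}} = \frac{439350 - 864}{-295454 + 449} = \frac{438486}{-295005} = 438486 \left(- \frac{1}{295005}\right) = - \frac{146162}{98335}$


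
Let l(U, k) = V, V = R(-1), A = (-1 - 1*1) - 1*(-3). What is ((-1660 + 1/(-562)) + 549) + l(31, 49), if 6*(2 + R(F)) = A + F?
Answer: -625507/562 ≈ -1113.0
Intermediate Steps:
A = 1 (A = (-1 - 1) + 3 = -2 + 3 = 1)
R(F) = -11/6 + F/6 (R(F) = -2 + (1 + F)/6 = -2 + (⅙ + F/6) = -11/6 + F/6)
V = -2 (V = -11/6 + (⅙)*(-1) = -11/6 - ⅙ = -2)
l(U, k) = -2
((-1660 + 1/(-562)) + 549) + l(31, 49) = ((-1660 + 1/(-562)) + 549) - 2 = ((-1660 - 1/562) + 549) - 2 = (-932921/562 + 549) - 2 = -624383/562 - 2 = -625507/562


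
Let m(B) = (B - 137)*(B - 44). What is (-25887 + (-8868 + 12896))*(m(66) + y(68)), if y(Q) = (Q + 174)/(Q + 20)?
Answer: 136334583/4 ≈ 3.4084e+7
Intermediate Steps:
m(B) = (-137 + B)*(-44 + B)
y(Q) = (174 + Q)/(20 + Q)
(-25887 + (-8868 + 12896))*(m(66) + y(68)) = (-25887 + (-8868 + 12896))*((6028 + 66**2 - 181*66) + (174 + 68)/(20 + 68)) = (-25887 + 4028)*((6028 + 4356 - 11946) + 242/88) = -21859*(-1562 + (1/88)*242) = -21859*(-1562 + 11/4) = -21859*(-6237/4) = 136334583/4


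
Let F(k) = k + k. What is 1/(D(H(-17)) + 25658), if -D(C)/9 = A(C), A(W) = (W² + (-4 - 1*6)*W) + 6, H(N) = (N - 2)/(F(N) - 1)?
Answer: 1225/31421501 ≈ 3.8986e-5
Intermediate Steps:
F(k) = 2*k
H(N) = (-2 + N)/(-1 + 2*N) (H(N) = (N - 2)/(2*N - 1) = (-2 + N)/(-1 + 2*N))
A(W) = 6 + W² - 10*W (A(W) = (W² + (-4 - 6)*W) + 6 = (W² - 10*W) + 6 = 6 + W² - 10*W)
D(C) = -54 - 9*C² + 90*C (D(C) = -9*(6 + C² - 10*C) = -54 - 9*C² + 90*C)
1/(D(H(-17)) + 25658) = 1/((-54 - 9*(-2 - 17)²/(-1 + 2*(-17))² + 90*((-2 - 17)/(-1 + 2*(-17)))) + 25658) = 1/((-54 - 9*361/(-1 - 34)² + 90*(-19/(-1 - 34))) + 25658) = 1/((-54 - 9*(-19/(-35))² + 90*(-19/(-35))) + 25658) = 1/((-54 - 9*(-1/35*(-19))² + 90*(-1/35*(-19))) + 25658) = 1/((-54 - 9*(19/35)² + 90*(19/35)) + 25658) = 1/((-54 - 9*361/1225 + 342/7) + 25658) = 1/((-54 - 3249/1225 + 342/7) + 25658) = 1/(-9549/1225 + 25658) = 1/(31421501/1225) = 1225/31421501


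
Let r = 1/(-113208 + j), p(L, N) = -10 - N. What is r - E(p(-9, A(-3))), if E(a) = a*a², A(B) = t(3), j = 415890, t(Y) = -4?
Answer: 65379313/302682 ≈ 216.00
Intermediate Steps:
A(B) = -4
r = 1/302682 (r = 1/(-113208 + 415890) = 1/302682 ≈ 3.3038e-6)
E(a) = a³
r - E(p(-9, A(-3))) = 1/302682 - (-10 - 1*(-4))³ = 1/302682 - (-10 + 4)³ = 1/302682 - 1*(-6)³ = 1/302682 - 1*(-216) = 1/302682 + 216 = 65379313/302682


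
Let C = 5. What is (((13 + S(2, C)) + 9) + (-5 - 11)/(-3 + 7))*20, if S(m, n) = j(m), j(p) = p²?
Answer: 440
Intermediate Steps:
S(m, n) = m²
(((13 + S(2, C)) + 9) + (-5 - 11)/(-3 + 7))*20 = (((13 + 2²) + 9) + (-5 - 11)/(-3 + 7))*20 = (((13 + 4) + 9) - 16/4)*20 = ((17 + 9) - 16*¼)*20 = (26 - 4)*20 = 22*20 = 440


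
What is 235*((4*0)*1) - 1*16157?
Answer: -16157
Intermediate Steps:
235*((4*0)*1) - 1*16157 = 235*(0*1) - 16157 = 235*0 - 16157 = 0 - 16157 = -16157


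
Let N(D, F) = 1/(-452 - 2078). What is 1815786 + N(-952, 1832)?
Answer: 4593938579/2530 ≈ 1.8158e+6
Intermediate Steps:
N(D, F) = -1/2530 (N(D, F) = 1/(-2530) = -1/2530)
1815786 + N(-952, 1832) = 1815786 - 1/2530 = 4593938579/2530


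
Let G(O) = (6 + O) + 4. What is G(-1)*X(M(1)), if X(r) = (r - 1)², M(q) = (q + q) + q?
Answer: 36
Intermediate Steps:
G(O) = 10 + O
M(q) = 3*q (M(q) = 2*q + q = 3*q)
X(r) = (-1 + r)²
G(-1)*X(M(1)) = (10 - 1)*(-1 + 3*1)² = 9*(-1 + 3)² = 9*2² = 9*4 = 36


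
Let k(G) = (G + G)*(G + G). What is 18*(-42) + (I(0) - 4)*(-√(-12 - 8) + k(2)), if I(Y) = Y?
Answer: -820 + 8*I*√5 ≈ -820.0 + 17.889*I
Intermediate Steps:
k(G) = 4*G² (k(G) = (2*G)*(2*G) = 4*G²)
18*(-42) + (I(0) - 4)*(-√(-12 - 8) + k(2)) = 18*(-42) + (0 - 4)*(-√(-12 - 8) + 4*2²) = -756 - 4*(-√(-20) + 4*4) = -756 - 4*(-2*I*√5 + 16) = -756 - 4*(16 - 2*I*√5) = -756 + (-64 + 8*I*√5) = -820 + 8*I*√5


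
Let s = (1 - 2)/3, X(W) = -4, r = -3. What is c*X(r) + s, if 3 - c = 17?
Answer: 167/3 ≈ 55.667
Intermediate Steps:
s = -⅓ (s = (⅓)*(-1) = -⅓ ≈ -0.33333)
c = -14 (c = 3 - 1*17 = 3 - 17 = -14)
c*X(r) + s = -14*(-4) - ⅓ = 56 - ⅓ = 167/3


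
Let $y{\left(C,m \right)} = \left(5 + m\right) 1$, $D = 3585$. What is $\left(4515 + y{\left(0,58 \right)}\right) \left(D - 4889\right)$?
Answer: $-5969712$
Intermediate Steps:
$y{\left(C,m \right)} = 5 + m$
$\left(4515 + y{\left(0,58 \right)}\right) \left(D - 4889\right) = \left(4515 + \left(5 + 58\right)\right) \left(3585 - 4889\right) = \left(4515 + 63\right) \left(-1304\right) = 4578 \left(-1304\right) = -5969712$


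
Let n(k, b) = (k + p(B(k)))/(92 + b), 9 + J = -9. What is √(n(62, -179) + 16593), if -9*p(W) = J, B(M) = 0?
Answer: √125586849/87 ≈ 128.81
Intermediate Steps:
J = -18 (J = -9 - 9 = -18)
p(W) = 2 (p(W) = -⅑*(-18) = 2)
n(k, b) = (2 + k)/(92 + b) (n(k, b) = (k + 2)/(92 + b) = (2 + k)/(92 + b))
√(n(62, -179) + 16593) = √((2 + 62)/(92 - 179) + 16593) = √(64/(-87) + 16593) = √(-1/87*64 + 16593) = √(-64/87 + 16593) = √(1443527/87) = √125586849/87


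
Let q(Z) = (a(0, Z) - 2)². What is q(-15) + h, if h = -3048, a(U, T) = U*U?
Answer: -3044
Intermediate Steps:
a(U, T) = U²
q(Z) = 4 (q(Z) = (0² - 2)² = (0 - 2)² = (-2)² = 4)
q(-15) + h = 4 - 3048 = -3044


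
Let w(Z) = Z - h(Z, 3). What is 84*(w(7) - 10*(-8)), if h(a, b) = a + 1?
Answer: 6636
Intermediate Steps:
h(a, b) = 1 + a
w(Z) = -1 (w(Z) = Z - (1 + Z) = Z + (-1 - Z) = -1)
84*(w(7) - 10*(-8)) = 84*(-1 - 10*(-8)) = 84*(-1 + 80) = 84*79 = 6636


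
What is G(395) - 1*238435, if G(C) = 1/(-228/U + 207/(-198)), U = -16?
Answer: -138530691/581 ≈ -2.3844e+5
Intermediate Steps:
G(C) = 44/581 (G(C) = 1/(-228/(-16) + 207/(-198)) = 1/(-228*(-1/16) + 207*(-1/198)) = 1/(57/4 - 23/22) = 1/(581/44) = 44/581)
G(395) - 1*238435 = 44/581 - 1*238435 = 44/581 - 238435 = -138530691/581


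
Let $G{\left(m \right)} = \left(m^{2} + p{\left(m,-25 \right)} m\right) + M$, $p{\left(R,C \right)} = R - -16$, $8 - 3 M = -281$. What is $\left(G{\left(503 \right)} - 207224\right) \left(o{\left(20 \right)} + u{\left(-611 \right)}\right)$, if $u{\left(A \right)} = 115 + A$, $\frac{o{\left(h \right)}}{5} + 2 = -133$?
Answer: $- \frac{1078274365}{3} \approx -3.5943 \cdot 10^{8}$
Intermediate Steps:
$M = \frac{289}{3}$ ($M = \frac{8}{3} - - \frac{281}{3} = \frac{8}{3} + \frac{281}{3} = \frac{289}{3} \approx 96.333$)
$o{\left(h \right)} = -675$ ($o{\left(h \right)} = -10 + 5 \left(-133\right) = -10 - 665 = -675$)
$p{\left(R,C \right)} = 16 + R$ ($p{\left(R,C \right)} = R + 16 = 16 + R$)
$G{\left(m \right)} = \frac{289}{3} + m^{2} + m \left(16 + m\right)$ ($G{\left(m \right)} = \left(m^{2} + \left(16 + m\right) m\right) + \frac{289}{3} = \left(m^{2} + m \left(16 + m\right)\right) + \frac{289}{3} = \frac{289}{3} + m^{2} + m \left(16 + m\right)$)
$\left(G{\left(503 \right)} - 207224\right) \left(o{\left(20 \right)} + u{\left(-611 \right)}\right) = \left(\left(\frac{289}{3} + 2 \cdot 503^{2} + 16 \cdot 503\right) - 207224\right) \left(-675 + \left(115 - 611\right)\right) = \left(\left(\frac{289}{3} + 2 \cdot 253009 + 8048\right) - 207224\right) \left(-675 - 496\right) = \left(\left(\frac{289}{3} + 506018 + 8048\right) - 207224\right) \left(-1171\right) = \left(\frac{1542487}{3} - 207224\right) \left(-1171\right) = \frac{920815}{3} \left(-1171\right) = - \frac{1078274365}{3}$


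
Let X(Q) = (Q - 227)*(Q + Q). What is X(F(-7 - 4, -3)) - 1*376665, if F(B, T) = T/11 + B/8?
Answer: -1455529335/3872 ≈ -3.7591e+5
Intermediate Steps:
F(B, T) = B/8 + T/11 (F(B, T) = T*(1/11) + B*(⅛) = T/11 + B/8 = B/8 + T/11)
X(Q) = 2*Q*(-227 + Q) (X(Q) = (-227 + Q)*(2*Q) = 2*Q*(-227 + Q))
X(F(-7 - 4, -3)) - 1*376665 = 2*((-7 - 4)/8 + (1/11)*(-3))*(-227 + ((-7 - 4)/8 + (1/11)*(-3))) - 1*376665 = 2*((⅛)*(-11) - 3/11)*(-227 + ((⅛)*(-11) - 3/11)) - 376665 = 2*(-11/8 - 3/11)*(-227 + (-11/8 - 3/11)) - 376665 = 2*(-145/88)*(-227 - 145/88) - 376665 = 2*(-145/88)*(-20121/88) - 376665 = 2917545/3872 - 376665 = -1455529335/3872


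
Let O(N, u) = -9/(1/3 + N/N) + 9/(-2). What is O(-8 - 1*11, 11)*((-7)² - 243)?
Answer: 4365/2 ≈ 2182.5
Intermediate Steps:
O(N, u) = -45/4 (O(N, u) = -9/(1*(⅓) + 1) + 9*(-½) = -9/(⅓ + 1) - 9/2 = -9/4/3 - 9/2 = -9*¾ - 9/2 = -27/4 - 9/2 = -45/4)
O(-8 - 1*11, 11)*((-7)² - 243) = -45*((-7)² - 243)/4 = -45*(49 - 243)/4 = -45/4*(-194) = 4365/2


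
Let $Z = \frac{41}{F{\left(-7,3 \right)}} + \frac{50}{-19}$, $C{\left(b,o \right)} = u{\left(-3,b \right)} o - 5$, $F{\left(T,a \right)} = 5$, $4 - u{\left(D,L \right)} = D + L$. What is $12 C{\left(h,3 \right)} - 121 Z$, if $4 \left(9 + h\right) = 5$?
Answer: $- \frac{19264}{95} \approx -202.78$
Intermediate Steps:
$h = - \frac{31}{4}$ ($h = -9 + \frac{1}{4} \cdot 5 = -9 + \frac{5}{4} = - \frac{31}{4} \approx -7.75$)
$u{\left(D,L \right)} = 4 - D - L$ ($u{\left(D,L \right)} = 4 - \left(D + L\right) = 4 - D - L$)
$C{\left(b,o \right)} = -5 + o \left(7 - b\right)$ ($C{\left(b,o \right)} = \left(4 - -3 - b\right) o - 5 = \left(4 + 3 - b\right) o - 5 = \left(7 - b\right) o - 5 = o \left(7 - b\right) - 5 = -5 + o \left(7 - b\right)$)
$Z = \frac{529}{95}$ ($Z = \frac{41}{5} + \frac{50}{-19} = 41 \cdot \frac{1}{5} + 50 \left(- \frac{1}{19}\right) = \frac{41}{5} - \frac{50}{19} = \frac{529}{95} \approx 5.5684$)
$12 C{\left(h,3 \right)} - 121 Z = 12 \left(-5 - 3 \left(-7 - \frac{31}{4}\right)\right) - \frac{64009}{95} = 12 \left(-5 - 3 \left(- \frac{59}{4}\right)\right) - \frac{64009}{95} = 12 \left(-5 + \frac{177}{4}\right) - \frac{64009}{95} = 12 \cdot \frac{157}{4} - \frac{64009}{95} = 471 - \frac{64009}{95} = - \frac{19264}{95}$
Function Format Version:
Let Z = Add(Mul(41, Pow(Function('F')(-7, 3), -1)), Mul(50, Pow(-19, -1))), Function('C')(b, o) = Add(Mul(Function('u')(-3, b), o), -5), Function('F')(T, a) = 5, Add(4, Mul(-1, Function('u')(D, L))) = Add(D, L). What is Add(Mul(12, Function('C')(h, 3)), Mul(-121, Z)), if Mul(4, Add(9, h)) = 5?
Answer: Rational(-19264, 95) ≈ -202.78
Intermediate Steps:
h = Rational(-31, 4) (h = Add(-9, Mul(Rational(1, 4), 5)) = Add(-9, Rational(5, 4)) = Rational(-31, 4) ≈ -7.7500)
Function('u')(D, L) = Add(4, Mul(-1, D), Mul(-1, L)) (Function('u')(D, L) = Add(4, Mul(-1, Add(D, L))) = Add(4, Add(Mul(-1, D), Mul(-1, L))) = Add(4, Mul(-1, D), Mul(-1, L)))
Function('C')(b, o) = Add(-5, Mul(o, Add(7, Mul(-1, b)))) (Function('C')(b, o) = Add(Mul(Add(4, Mul(-1, -3), Mul(-1, b)), o), -5) = Add(Mul(Add(4, 3, Mul(-1, b)), o), -5) = Add(Mul(Add(7, Mul(-1, b)), o), -5) = Add(Mul(o, Add(7, Mul(-1, b))), -5) = Add(-5, Mul(o, Add(7, Mul(-1, b)))))
Z = Rational(529, 95) (Z = Add(Mul(41, Pow(5, -1)), Mul(50, Pow(-19, -1))) = Add(Mul(41, Rational(1, 5)), Mul(50, Rational(-1, 19))) = Add(Rational(41, 5), Rational(-50, 19)) = Rational(529, 95) ≈ 5.5684)
Add(Mul(12, Function('C')(h, 3)), Mul(-121, Z)) = Add(Mul(12, Add(-5, Mul(-1, 3, Add(-7, Rational(-31, 4))))), Mul(-121, Rational(529, 95))) = Add(Mul(12, Add(-5, Mul(-1, 3, Rational(-59, 4)))), Rational(-64009, 95)) = Add(Mul(12, Add(-5, Rational(177, 4))), Rational(-64009, 95)) = Add(Mul(12, Rational(157, 4)), Rational(-64009, 95)) = Add(471, Rational(-64009, 95)) = Rational(-19264, 95)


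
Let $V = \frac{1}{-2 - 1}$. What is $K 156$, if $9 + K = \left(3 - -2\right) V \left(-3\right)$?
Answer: $-624$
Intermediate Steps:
$V = - \frac{1}{3}$ ($V = \frac{1}{-3} = - \frac{1}{3} \approx -0.33333$)
$K = -4$ ($K = -9 + \left(3 - -2\right) \left(- \frac{1}{3}\right) \left(-3\right) = -9 + \left(3 + 2\right) \left(- \frac{1}{3}\right) \left(-3\right) = -9 + 5 \left(- \frac{1}{3}\right) \left(-3\right) = -9 - -5 = -9 + 5 = -4$)
$K 156 = \left(-4\right) 156 = -624$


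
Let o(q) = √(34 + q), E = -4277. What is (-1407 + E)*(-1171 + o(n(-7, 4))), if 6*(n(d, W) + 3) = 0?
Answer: 6655964 - 5684*√31 ≈ 6.6243e+6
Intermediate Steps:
n(d, W) = -3 (n(d, W) = -3 + (⅙)*0 = -3 + 0 = -3)
(-1407 + E)*(-1171 + o(n(-7, 4))) = (-1407 - 4277)*(-1171 + √(34 - 3)) = -5684*(-1171 + √31) = 6655964 - 5684*√31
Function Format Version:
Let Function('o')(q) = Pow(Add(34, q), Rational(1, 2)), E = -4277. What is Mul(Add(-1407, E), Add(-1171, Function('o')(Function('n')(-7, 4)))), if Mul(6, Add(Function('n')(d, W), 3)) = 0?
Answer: Add(6655964, Mul(-5684, Pow(31, Rational(1, 2)))) ≈ 6.6243e+6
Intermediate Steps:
Function('n')(d, W) = -3 (Function('n')(d, W) = Add(-3, Mul(Rational(1, 6), 0)) = Add(-3, 0) = -3)
Mul(Add(-1407, E), Add(-1171, Function('o')(Function('n')(-7, 4)))) = Mul(Add(-1407, -4277), Add(-1171, Pow(Add(34, -3), Rational(1, 2)))) = Mul(-5684, Add(-1171, Pow(31, Rational(1, 2)))) = Add(6655964, Mul(-5684, Pow(31, Rational(1, 2))))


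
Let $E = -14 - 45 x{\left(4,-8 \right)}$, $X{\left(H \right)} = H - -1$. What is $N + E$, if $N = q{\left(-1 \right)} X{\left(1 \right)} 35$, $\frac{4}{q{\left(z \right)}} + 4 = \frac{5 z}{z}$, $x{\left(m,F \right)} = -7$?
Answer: $581$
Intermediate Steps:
$X{\left(H \right)} = 1 + H$ ($X{\left(H \right)} = H + 1 = 1 + H$)
$E = 301$ ($E = -14 - -315 = -14 + 315 = 301$)
$q{\left(z \right)} = 4$ ($q{\left(z \right)} = \frac{4}{-4 + \frac{5 z}{z}} = \frac{4}{-4 + 5} = \frac{4}{1} = 4 \cdot 1 = 4$)
$N = 280$ ($N = 4 \left(1 + 1\right) 35 = 4 \cdot 2 \cdot 35 = 8 \cdot 35 = 280$)
$N + E = 280 + 301 = 581$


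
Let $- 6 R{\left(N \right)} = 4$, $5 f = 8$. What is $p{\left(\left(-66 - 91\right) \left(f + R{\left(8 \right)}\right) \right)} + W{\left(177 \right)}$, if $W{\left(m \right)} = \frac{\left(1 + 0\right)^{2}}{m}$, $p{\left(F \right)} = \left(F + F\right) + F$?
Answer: $- \frac{389041}{885} \approx -439.59$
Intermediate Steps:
$f = \frac{8}{5}$ ($f = \frac{1}{5} \cdot 8 = \frac{8}{5} \approx 1.6$)
$R{\left(N \right)} = - \frac{2}{3}$ ($R{\left(N \right)} = \left(- \frac{1}{6}\right) 4 = - \frac{2}{3}$)
$p{\left(F \right)} = 3 F$ ($p{\left(F \right)} = 2 F + F = 3 F$)
$W{\left(m \right)} = \frac{1}{m}$ ($W{\left(m \right)} = \frac{1^{2}}{m} = 1 \frac{1}{m} = \frac{1}{m}$)
$p{\left(\left(-66 - 91\right) \left(f + R{\left(8 \right)}\right) \right)} + W{\left(177 \right)} = 3 \left(-66 - 91\right) \left(\frac{8}{5} - \frac{2}{3}\right) + \frac{1}{177} = 3 \left(\left(-157\right) \frac{14}{15}\right) + \frac{1}{177} = 3 \left(- \frac{2198}{15}\right) + \frac{1}{177} = - \frac{2198}{5} + \frac{1}{177} = - \frac{389041}{885}$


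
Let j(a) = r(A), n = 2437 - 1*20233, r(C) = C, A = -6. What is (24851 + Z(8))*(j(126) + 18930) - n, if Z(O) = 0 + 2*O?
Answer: 470600904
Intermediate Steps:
n = -17796 (n = 2437 - 20233 = -17796)
j(a) = -6
Z(O) = 2*O
(24851 + Z(8))*(j(126) + 18930) - n = (24851 + 2*8)*(-6 + 18930) - 1*(-17796) = (24851 + 16)*18924 + 17796 = 24867*18924 + 17796 = 470583108 + 17796 = 470600904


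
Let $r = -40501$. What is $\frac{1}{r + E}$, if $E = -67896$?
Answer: $- \frac{1}{108397} \approx -9.2253 \cdot 10^{-6}$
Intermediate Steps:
$\frac{1}{r + E} = \frac{1}{-40501 - 67896} = \frac{1}{-108397} = - \frac{1}{108397}$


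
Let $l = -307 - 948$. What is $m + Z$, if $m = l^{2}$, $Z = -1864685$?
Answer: $-289660$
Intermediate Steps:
$l = -1255$
$m = 1575025$ ($m = \left(-1255\right)^{2} = 1575025$)
$m + Z = 1575025 - 1864685 = -289660$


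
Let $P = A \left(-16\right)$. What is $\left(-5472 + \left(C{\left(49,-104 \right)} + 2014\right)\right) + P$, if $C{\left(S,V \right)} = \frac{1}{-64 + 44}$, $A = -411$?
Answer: $\frac{62359}{20} \approx 3117.9$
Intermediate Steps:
$C{\left(S,V \right)} = - \frac{1}{20}$ ($C{\left(S,V \right)} = \frac{1}{-20} = - \frac{1}{20}$)
$P = 6576$ ($P = \left(-411\right) \left(-16\right) = 6576$)
$\left(-5472 + \left(C{\left(49,-104 \right)} + 2014\right)\right) + P = \left(-5472 + \left(- \frac{1}{20} + 2014\right)\right) + 6576 = \left(-5472 + \frac{40279}{20}\right) + 6576 = - \frac{69161}{20} + 6576 = \frac{62359}{20}$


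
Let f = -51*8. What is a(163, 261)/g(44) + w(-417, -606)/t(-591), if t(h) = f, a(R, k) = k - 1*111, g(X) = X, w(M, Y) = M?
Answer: 6629/1496 ≈ 4.4312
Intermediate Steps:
a(R, k) = -111 + k (a(R, k) = k - 111 = -111 + k)
f = -408
t(h) = -408
a(163, 261)/g(44) + w(-417, -606)/t(-591) = (-111 + 261)/44 - 417/(-408) = 150*(1/44) - 417*(-1/408) = 75/22 + 139/136 = 6629/1496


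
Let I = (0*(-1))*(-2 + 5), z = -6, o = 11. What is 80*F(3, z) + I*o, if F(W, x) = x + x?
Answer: -960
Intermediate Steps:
F(W, x) = 2*x
I = 0 (I = 0*3 = 0)
80*F(3, z) + I*o = 80*(2*(-6)) + 0*11 = 80*(-12) + 0 = -960 + 0 = -960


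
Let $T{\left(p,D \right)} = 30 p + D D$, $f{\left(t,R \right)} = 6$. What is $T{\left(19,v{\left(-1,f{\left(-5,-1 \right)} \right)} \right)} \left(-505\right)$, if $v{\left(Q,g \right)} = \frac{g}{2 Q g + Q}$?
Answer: $- \frac{48664830}{169} \approx -2.8796 \cdot 10^{5}$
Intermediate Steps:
$v{\left(Q,g \right)} = \frac{g}{Q + 2 Q g}$ ($v{\left(Q,g \right)} = \frac{g}{2 Q g + Q} = \frac{g}{Q + 2 Q g}$)
$T{\left(p,D \right)} = D^{2} + 30 p$ ($T{\left(p,D \right)} = 30 p + D^{2} = D^{2} + 30 p$)
$T{\left(19,v{\left(-1,f{\left(-5,-1 \right)} \right)} \right)} \left(-505\right) = \left(\left(\frac{6}{\left(-1\right) \left(1 + 2 \cdot 6\right)}\right)^{2} + 30 \cdot 19\right) \left(-505\right) = \left(\left(6 \left(-1\right) \frac{1}{1 + 12}\right)^{2} + 570\right) \left(-505\right) = \left(\left(6 \left(-1\right) \frac{1}{13}\right)^{2} + 570\right) \left(-505\right) = \left(\left(- \frac{6}{13}\right)^{2} + 570\right) \left(-505\right) = \left(\frac{36}{169} + 570\right) \left(-505\right) = \frac{96366}{169} \left(-505\right) = - \frac{48664830}{169}$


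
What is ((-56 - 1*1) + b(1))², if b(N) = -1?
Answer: 3364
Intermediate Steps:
((-56 - 1*1) + b(1))² = ((-56 - 1*1) - 1)² = ((-56 - 1) - 1)² = (-57 - 1)² = (-58)² = 3364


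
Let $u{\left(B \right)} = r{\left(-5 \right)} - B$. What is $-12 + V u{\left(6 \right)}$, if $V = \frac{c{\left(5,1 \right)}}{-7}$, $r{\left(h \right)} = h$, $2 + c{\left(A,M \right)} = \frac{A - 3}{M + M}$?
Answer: $- \frac{95}{7} \approx -13.571$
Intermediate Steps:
$c{\left(A,M \right)} = -2 + \frac{-3 + A}{2 M}$ ($c{\left(A,M \right)} = -2 + \frac{A - 3}{M + M} = -2 + \frac{-3 + A}{2 M}$)
$u{\left(B \right)} = -5 - B$
$V = \frac{1}{7}$ ($V = \frac{\frac{1}{2} \cdot 1^{-1} \left(-3 + 5 - 4\right)}{-7} = \frac{1}{2} \cdot 1 \left(-3 + 5 - 4\right) \left(- \frac{1}{7}\right) = \frac{1}{2} \cdot 1 \left(-2\right) \left(- \frac{1}{7}\right) = \left(-1\right) \left(- \frac{1}{7}\right) = \frac{1}{7} \approx 0.14286$)
$-12 + V u{\left(6 \right)} = -12 + \frac{-5 - 6}{7} = -12 + \frac{1}{7} \left(-11\right) = -12 - \frac{11}{7} = - \frac{95}{7}$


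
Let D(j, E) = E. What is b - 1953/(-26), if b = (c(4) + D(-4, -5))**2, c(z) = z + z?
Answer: 2187/26 ≈ 84.115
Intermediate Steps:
c(z) = 2*z
b = 9 (b = (2*4 - 5)**2 = (8 - 5)**2 = 3**2 = 9)
b - 1953/(-26) = 9 - 1953/(-26) = 9 - 1953*(-1)/26 = 9 - 63*(-31/26) = 9 + 1953/26 = 2187/26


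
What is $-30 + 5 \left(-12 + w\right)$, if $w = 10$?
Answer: $-40$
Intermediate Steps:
$-30 + 5 \left(-12 + w\right) = -30 + 5 \left(-12 + 10\right) = -30 + 5 \left(-2\right) = -30 - 10 = -40$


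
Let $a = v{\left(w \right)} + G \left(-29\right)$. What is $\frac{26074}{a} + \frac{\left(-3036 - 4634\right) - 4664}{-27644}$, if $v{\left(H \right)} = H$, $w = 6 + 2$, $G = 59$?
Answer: $- \frac{349892427}{23538866} \approx -14.864$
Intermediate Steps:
$w = 8$
$a = -1703$ ($a = 8 + 59 \left(-29\right) = 8 - 1711 = -1703$)
$\frac{26074}{a} + \frac{\left(-3036 - 4634\right) - 4664}{-27644} = \frac{26074}{-1703} + \frac{\left(-3036 - 4634\right) - 4664}{-27644} = 26074 \left(- \frac{1}{1703}\right) + \left(-7670 - 4664\right) \left(- \frac{1}{27644}\right) = - \frac{26074}{1703} - - \frac{6167}{13822} = - \frac{26074}{1703} + \frac{6167}{13822} = - \frac{349892427}{23538866}$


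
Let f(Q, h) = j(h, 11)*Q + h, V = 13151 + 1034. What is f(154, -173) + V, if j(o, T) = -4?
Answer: 13396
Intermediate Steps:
V = 14185
f(Q, h) = h - 4*Q (f(Q, h) = -4*Q + h = h - 4*Q)
f(154, -173) + V = (-173 - 4*154) + 14185 = (-173 - 616) + 14185 = -789 + 14185 = 13396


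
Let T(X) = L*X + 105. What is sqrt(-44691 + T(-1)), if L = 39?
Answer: 5*I*sqrt(1785) ≈ 211.25*I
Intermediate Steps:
T(X) = 105 + 39*X (T(X) = 39*X + 105 = 105 + 39*X)
sqrt(-44691 + T(-1)) = sqrt(-44691 + (105 + 39*(-1))) = sqrt(-44691 + (105 - 39)) = sqrt(-44691 + 66) = sqrt(-44625) = 5*I*sqrt(1785)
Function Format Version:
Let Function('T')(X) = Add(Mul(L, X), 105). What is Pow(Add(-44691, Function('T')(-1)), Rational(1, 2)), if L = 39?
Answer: Mul(5, I, Pow(1785, Rational(1, 2))) ≈ Mul(211.25, I)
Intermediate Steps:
Function('T')(X) = Add(105, Mul(39, X)) (Function('T')(X) = Add(Mul(39, X), 105) = Add(105, Mul(39, X)))
Pow(Add(-44691, Function('T')(-1)), Rational(1, 2)) = Pow(Add(-44691, Add(105, Mul(39, -1))), Rational(1, 2)) = Pow(Add(-44691, Add(105, -39)), Rational(1, 2)) = Pow(Add(-44691, 66), Rational(1, 2)) = Pow(-44625, Rational(1, 2)) = Mul(5, I, Pow(1785, Rational(1, 2)))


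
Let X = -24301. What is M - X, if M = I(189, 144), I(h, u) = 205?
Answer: 24506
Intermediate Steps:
M = 205
M - X = 205 - 1*(-24301) = 205 + 24301 = 24506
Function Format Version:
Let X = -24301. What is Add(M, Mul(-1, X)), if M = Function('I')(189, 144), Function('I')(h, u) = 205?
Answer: 24506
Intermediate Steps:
M = 205
Add(M, Mul(-1, X)) = Add(205, Mul(-1, -24301)) = Add(205, 24301) = 24506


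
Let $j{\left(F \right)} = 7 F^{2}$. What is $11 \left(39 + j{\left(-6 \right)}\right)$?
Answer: $3201$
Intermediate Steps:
$11 \left(39 + j{\left(-6 \right)}\right) = 11 \left(39 + 7 \left(-6\right)^{2}\right) = 11 \left(39 + 7 \cdot 36\right) = 11 \left(39 + 252\right) = 11 \cdot 291 = 3201$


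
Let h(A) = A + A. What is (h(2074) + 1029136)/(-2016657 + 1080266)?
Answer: -1033284/936391 ≈ -1.1035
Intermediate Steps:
h(A) = 2*A
(h(2074) + 1029136)/(-2016657 + 1080266) = (2*2074 + 1029136)/(-2016657 + 1080266) = (4148 + 1029136)/(-936391) = 1033284*(-1/936391) = -1033284/936391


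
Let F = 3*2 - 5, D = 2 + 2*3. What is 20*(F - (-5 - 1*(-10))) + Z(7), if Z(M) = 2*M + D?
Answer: -58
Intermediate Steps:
D = 8 (D = 2 + 6 = 8)
F = 1 (F = 6 - 5 = 1)
Z(M) = 8 + 2*M (Z(M) = 2*M + 8 = 8 + 2*M)
20*(F - (-5 - 1*(-10))) + Z(7) = 20*(1 - (-5 - 1*(-10))) + (8 + 2*7) = 20*(1 - (-5 + 10)) + (8 + 14) = 20*(1 - 1*5) + 22 = 20*(1 - 5) + 22 = 20*(-4) + 22 = -80 + 22 = -58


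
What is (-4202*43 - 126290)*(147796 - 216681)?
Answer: 21146041760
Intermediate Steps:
(-4202*43 - 126290)*(147796 - 216681) = (-180686 - 126290)*(-68885) = -306976*(-68885) = 21146041760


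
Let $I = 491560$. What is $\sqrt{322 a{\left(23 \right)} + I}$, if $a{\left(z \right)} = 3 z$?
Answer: $\sqrt{513778} \approx 716.78$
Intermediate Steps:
$\sqrt{322 a{\left(23 \right)} + I} = \sqrt{322 \cdot 3 \cdot 23 + 491560} = \sqrt{322 \cdot 69 + 491560} = \sqrt{22218 + 491560} = \sqrt{513778}$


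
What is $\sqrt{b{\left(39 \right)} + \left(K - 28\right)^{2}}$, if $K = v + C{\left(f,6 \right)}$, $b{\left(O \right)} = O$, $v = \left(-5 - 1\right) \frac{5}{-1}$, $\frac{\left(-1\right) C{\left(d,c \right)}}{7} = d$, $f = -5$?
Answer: $8 \sqrt{22} \approx 37.523$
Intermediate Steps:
$C{\left(d,c \right)} = - 7 d$
$v = 30$ ($v = - 6 \cdot 5 \left(-1\right) = \left(-6\right) \left(-5\right) = 30$)
$K = 65$ ($K = 30 - -35 = 30 + 35 = 65$)
$\sqrt{b{\left(39 \right)} + \left(K - 28\right)^{2}} = \sqrt{39 + \left(65 - 28\right)^{2}} = \sqrt{39 + 37^{2}} = \sqrt{39 + 1369} = \sqrt{1408} = 8 \sqrt{22}$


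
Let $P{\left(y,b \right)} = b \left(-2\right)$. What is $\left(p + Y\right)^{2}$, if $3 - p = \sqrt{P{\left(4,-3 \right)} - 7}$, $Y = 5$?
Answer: $\left(8 - i\right)^{2} \approx 63.0 - 16.0 i$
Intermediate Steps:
$P{\left(y,b \right)} = - 2 b$
$p = 3 - i$ ($p = 3 - \sqrt{\left(-2\right) \left(-3\right) - 7} = 3 - \sqrt{6 - 7} = 3 - \sqrt{-1} = 3 - i \approx 3.0 - 1.0 i$)
$\left(p + Y\right)^{2} = \left(\left(3 - i\right) + 5\right)^{2} = \left(8 - i\right)^{2}$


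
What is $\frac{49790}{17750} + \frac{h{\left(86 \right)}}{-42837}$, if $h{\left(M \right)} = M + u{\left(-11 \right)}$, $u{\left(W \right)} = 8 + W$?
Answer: $\frac{213138098}{76035675} \approx 2.8031$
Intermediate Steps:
$h{\left(M \right)} = -3 + M$ ($h{\left(M \right)} = M + \left(8 - 11\right) = M - 3 = -3 + M$)
$\frac{49790}{17750} + \frac{h{\left(86 \right)}}{-42837} = \frac{49790}{17750} + \frac{-3 + 86}{-42837} = 49790 \cdot \frac{1}{17750} + 83 \left(- \frac{1}{42837}\right) = \frac{4979}{1775} - \frac{83}{42837} = \frac{213138098}{76035675}$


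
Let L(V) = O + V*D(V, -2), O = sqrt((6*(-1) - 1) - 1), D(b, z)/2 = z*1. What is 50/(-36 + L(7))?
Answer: -400/513 - 25*I*sqrt(2)/1026 ≈ -0.77973 - 0.034459*I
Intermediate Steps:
D(b, z) = 2*z (D(b, z) = 2*(z*1) = 2*z)
O = 2*I*sqrt(2) (O = sqrt((-6 - 1) - 1) = sqrt(-7 - 1) = sqrt(-8) = 2*I*sqrt(2) ≈ 2.8284*I)
L(V) = -4*V + 2*I*sqrt(2) (L(V) = 2*I*sqrt(2) + V*(2*(-2)) = 2*I*sqrt(2) + V*(-4) = 2*I*sqrt(2) - 4*V = -4*V + 2*I*sqrt(2))
50/(-36 + L(7)) = 50/(-36 + (-4*7 + 2*I*sqrt(2))) = 50/(-36 + (-28 + 2*I*sqrt(2))) = 50/(-64 + 2*I*sqrt(2))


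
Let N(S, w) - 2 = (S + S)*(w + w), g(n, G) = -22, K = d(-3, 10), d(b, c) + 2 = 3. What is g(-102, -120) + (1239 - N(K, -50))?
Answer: 1415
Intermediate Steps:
d(b, c) = 1 (d(b, c) = -2 + 3 = 1)
K = 1
N(S, w) = 2 + 4*S*w (N(S, w) = 2 + (S + S)*(w + w) = 2 + (2*S)*(2*w) = 2 + 4*S*w)
g(-102, -120) + (1239 - N(K, -50)) = -22 + (1239 - (2 + 4*1*(-50))) = -22 + (1239 - (2 - 200)) = -22 + (1239 - 1*(-198)) = -22 + (1239 + 198) = -22 + 1437 = 1415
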